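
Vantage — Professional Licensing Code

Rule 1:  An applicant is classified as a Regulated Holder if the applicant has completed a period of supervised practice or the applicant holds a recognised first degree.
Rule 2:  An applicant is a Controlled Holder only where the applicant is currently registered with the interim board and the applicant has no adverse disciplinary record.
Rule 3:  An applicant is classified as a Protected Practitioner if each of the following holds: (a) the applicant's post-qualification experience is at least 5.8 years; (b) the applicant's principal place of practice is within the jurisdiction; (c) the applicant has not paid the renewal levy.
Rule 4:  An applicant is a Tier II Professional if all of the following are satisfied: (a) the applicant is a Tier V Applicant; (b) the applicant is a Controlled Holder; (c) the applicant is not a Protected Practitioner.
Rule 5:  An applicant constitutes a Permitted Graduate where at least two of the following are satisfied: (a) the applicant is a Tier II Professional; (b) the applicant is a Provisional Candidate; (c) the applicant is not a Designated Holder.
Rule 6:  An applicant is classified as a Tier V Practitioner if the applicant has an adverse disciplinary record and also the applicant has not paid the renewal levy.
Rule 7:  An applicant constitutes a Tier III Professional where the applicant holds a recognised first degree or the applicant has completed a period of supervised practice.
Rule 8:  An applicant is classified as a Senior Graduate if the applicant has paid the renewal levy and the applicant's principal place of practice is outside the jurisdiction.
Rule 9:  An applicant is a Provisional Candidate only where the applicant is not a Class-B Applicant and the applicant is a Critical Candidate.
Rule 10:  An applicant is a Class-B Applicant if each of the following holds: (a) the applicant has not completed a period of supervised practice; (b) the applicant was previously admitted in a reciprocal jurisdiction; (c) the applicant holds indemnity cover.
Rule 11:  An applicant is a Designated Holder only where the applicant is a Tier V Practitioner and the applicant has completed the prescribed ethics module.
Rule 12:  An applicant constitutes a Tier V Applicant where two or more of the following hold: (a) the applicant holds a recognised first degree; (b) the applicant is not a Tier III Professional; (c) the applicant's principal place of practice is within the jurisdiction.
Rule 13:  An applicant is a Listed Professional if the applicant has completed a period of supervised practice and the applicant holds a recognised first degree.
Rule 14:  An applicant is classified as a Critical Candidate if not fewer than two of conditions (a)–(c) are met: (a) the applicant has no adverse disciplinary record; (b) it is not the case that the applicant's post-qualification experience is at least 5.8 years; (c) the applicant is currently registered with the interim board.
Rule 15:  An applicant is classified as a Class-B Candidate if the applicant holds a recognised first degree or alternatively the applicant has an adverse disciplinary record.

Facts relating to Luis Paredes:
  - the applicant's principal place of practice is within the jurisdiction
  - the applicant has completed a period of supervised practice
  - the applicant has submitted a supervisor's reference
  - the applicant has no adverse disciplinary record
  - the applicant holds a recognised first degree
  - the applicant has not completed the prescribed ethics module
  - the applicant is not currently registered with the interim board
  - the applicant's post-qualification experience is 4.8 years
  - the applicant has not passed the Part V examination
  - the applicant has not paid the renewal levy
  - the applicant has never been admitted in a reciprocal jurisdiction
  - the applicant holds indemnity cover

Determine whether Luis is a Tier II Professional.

No

rule 7 — Tier III Professional: [the applicant holds a recognised first degree? yes] OR [the applicant has completed a period of supervised practice? yes] → satisfied.
rule 12 — Tier V Applicant: the applicant holds a recognised first degree? yes; not a Tier III Professional (rule 7)? no; the applicant's principal place of practice is within the jurisdiction? yes — 2 of 3 hold (need ≥2) → satisfied.
rule 2 — Controlled Holder: [the applicant is currently registered with the interim board? no] AND [the applicant has no adverse disciplinary record? yes] → not satisfied.
rule 3 — Protected Practitioner: [applicant's post-qualification experience: 4.8 years ≥ 5.8 years? no] AND [the applicant's principal place of practice is within the jurisdiction? yes] AND [the applicant has not paid the renewal levy? yes] → not satisfied.
rule 4 — Tier II Professional: [Tier V Applicant (rule 12)? yes] AND [Controlled Holder (rule 2)? no] AND [not a Protected Practitioner (rule 3)? yes] → not satisfied.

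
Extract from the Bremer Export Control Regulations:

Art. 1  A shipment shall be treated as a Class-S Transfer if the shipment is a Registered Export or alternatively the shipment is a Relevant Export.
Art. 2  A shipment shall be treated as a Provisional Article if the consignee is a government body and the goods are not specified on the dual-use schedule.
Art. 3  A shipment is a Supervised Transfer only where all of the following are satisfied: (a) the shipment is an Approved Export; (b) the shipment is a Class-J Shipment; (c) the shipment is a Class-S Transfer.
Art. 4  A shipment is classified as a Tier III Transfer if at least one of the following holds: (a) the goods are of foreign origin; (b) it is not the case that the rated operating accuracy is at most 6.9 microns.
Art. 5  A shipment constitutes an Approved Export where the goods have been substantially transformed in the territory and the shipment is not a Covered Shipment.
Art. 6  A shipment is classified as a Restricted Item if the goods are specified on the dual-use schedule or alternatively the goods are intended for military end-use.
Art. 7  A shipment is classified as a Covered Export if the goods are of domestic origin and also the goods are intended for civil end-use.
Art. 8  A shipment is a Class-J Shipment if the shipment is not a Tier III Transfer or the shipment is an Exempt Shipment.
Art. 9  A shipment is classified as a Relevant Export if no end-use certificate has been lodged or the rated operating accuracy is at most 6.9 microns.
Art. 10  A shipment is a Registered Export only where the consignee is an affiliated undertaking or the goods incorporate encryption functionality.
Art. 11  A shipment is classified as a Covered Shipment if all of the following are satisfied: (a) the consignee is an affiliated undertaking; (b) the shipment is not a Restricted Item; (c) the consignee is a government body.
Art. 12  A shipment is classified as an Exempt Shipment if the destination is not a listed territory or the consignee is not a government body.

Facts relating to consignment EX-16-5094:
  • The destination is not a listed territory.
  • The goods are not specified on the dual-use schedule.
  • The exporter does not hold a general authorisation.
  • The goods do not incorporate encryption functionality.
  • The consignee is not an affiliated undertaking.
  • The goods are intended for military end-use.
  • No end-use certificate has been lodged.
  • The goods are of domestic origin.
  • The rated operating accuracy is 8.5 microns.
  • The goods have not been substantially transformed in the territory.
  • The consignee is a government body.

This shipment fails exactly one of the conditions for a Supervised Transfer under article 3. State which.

article 6 — Restricted Item: [the goods are specified on the dual-use schedule? no] OR [the goods are intended for military end-use? yes] → satisfied.
article 11 — Covered Shipment: [the consignee is an affiliated undertaking? no] AND [not a Restricted Item (article 6)? no] AND [the consignee is a government body? yes] → not satisfied.
article 5 — Approved Export: [the goods have been substantially transformed in the territory? no] AND [not a Covered Shipment (article 11)? yes] → not satisfied.
article 4 — Tier III Transfer: [the goods are of foreign origin? no] OR [rated operating accuracy: 8.5 microns ≤ 6.9 microns? no, so negated condition yes] → satisfied.
article 12 — Exempt Shipment: [the destination is not a listed territory? yes] OR [the consignee is not a government body? no] → satisfied.
article 8 — Class-J Shipment: [not a Tier III Transfer (article 4)? no] OR [Exempt Shipment (article 12)? yes] → satisfied.
article 10 — Registered Export: [the consignee is an affiliated undertaking? no] OR [the goods incorporate encryption functionality? no] → not satisfied.
article 9 — Relevant Export: [no end-use certificate has been lodged? yes] OR [rated operating accuracy: 8.5 microns ≤ 6.9 microns? no] → satisfied.
article 1 — Class-S Transfer: [Registered Export (article 10)? no] OR [Relevant Export (article 9)? yes] → satisfied.
article 3 — Supervised Transfer: [Approved Export (article 5)? no] AND [Class-J Shipment (article 8)? yes] AND [Class-S Transfer (article 1)? yes] → not satisfied.

Approved Export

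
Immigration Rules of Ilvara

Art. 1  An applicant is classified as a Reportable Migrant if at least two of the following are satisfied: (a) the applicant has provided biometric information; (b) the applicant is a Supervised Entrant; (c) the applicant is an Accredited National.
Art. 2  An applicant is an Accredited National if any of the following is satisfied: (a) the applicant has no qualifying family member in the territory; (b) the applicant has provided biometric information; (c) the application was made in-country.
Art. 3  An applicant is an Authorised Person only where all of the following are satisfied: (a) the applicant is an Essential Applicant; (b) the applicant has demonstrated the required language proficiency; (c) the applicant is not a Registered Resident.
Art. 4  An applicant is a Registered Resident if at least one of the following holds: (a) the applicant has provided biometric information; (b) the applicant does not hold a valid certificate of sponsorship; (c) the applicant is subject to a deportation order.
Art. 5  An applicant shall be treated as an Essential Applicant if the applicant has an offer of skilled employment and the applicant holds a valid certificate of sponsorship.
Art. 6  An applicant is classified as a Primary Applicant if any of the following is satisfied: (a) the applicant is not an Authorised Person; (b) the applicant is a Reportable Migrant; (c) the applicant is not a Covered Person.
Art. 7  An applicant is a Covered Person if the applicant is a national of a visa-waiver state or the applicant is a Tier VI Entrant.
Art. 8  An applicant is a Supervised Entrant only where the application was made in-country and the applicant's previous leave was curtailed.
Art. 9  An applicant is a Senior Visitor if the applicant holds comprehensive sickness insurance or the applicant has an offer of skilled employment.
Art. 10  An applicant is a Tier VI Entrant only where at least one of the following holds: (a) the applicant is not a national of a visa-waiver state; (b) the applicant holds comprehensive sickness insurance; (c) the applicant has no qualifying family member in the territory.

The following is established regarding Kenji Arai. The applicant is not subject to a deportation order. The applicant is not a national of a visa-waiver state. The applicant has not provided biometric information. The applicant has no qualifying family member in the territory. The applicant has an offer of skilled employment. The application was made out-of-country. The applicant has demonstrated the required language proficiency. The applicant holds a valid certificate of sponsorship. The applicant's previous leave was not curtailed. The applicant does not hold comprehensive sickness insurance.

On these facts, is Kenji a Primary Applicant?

article 5 — Essential Applicant: [the applicant has an offer of skilled employment? yes] AND [the applicant holds a valid certificate of sponsorship? yes] → satisfied.
article 4 — Registered Resident: [the applicant has provided biometric information? no] OR [the applicant does not hold a valid certificate of sponsorship? no] OR [the applicant is subject to a deportation order? no] → not satisfied.
article 3 — Authorised Person: [Essential Applicant (article 5)? yes] AND [the applicant has demonstrated the required language proficiency? yes] AND [not a Registered Resident (article 4)? yes] → satisfied.
article 8 — Supervised Entrant: [the application was made in-country? no] AND [the applicant's previous leave was curtailed? no] → not satisfied.
article 2 — Accredited National: [the applicant has no qualifying family member in the territory? yes] OR [the applicant has provided biometric information? no] OR [the application was made in-country? no] → satisfied.
article 1 — Reportable Migrant: the applicant has provided biometric information? no; Supervised Entrant (article 8)? no; Accredited National (article 2)? yes — 1 of 3 hold (need ≥2) → not satisfied.
article 10 — Tier VI Entrant: [the applicant is not a national of a visa-waiver state? yes] OR [the applicant holds comprehensive sickness insurance? no] OR [the applicant has no qualifying family member in the territory? yes] → satisfied.
article 7 — Covered Person: [the applicant is a national of a visa-waiver state? no] OR [Tier VI Entrant (article 10)? yes] → satisfied.
article 6 — Primary Applicant: [not an Authorised Person (article 3)? no] OR [Reportable Migrant (article 1)? no] OR [not a Covered Person (article 7)? no] → not satisfied.

No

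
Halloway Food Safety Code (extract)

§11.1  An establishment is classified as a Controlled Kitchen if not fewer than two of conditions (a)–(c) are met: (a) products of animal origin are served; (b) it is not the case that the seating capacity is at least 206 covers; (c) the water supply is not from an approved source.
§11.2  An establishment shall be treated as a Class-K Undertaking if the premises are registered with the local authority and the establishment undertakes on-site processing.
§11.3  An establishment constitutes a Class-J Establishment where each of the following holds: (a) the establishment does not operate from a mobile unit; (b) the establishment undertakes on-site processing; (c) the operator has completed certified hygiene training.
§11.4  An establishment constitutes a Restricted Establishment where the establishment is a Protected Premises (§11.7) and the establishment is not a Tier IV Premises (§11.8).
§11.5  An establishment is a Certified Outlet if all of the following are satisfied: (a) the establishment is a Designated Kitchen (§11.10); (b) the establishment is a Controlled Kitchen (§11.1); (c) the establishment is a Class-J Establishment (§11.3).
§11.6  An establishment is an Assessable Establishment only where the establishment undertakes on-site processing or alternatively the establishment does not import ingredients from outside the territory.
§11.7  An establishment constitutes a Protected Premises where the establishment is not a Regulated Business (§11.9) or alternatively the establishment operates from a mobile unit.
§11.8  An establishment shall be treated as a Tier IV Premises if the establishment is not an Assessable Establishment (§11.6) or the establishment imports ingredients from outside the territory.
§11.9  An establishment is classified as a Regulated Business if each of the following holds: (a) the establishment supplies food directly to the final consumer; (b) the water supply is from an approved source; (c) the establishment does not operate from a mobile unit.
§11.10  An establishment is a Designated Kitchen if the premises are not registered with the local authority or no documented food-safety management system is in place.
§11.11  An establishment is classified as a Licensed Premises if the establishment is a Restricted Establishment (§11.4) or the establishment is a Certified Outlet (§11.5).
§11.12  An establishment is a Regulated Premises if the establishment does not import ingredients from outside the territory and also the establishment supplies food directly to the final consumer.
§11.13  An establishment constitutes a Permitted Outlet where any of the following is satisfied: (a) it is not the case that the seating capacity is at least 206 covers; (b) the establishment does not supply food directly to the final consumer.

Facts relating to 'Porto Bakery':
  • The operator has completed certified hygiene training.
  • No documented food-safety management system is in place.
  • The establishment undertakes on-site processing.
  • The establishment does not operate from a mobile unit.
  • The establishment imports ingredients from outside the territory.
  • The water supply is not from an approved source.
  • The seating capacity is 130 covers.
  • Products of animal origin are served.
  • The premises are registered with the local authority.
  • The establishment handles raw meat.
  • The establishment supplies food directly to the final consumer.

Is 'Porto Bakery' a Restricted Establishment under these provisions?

§11.9 — Regulated Business: [the establishment supplies food directly to the final consumer? yes] AND [the water supply is from an approved source? no] AND [the establishment does not operate from a mobile unit? yes] → not satisfied.
§11.7 — Protected Premises: [not a Regulated Business (§11.9)? yes] OR [the establishment operates from a mobile unit? no] → satisfied.
§11.6 — Assessable Establishment: [the establishment undertakes on-site processing? yes] OR [the establishment does not import ingredients from outside the territory? no] → satisfied.
§11.8 — Tier IV Premises: [not an Assessable Establishment (§11.6)? no] OR [the establishment imports ingredients from outside the territory? yes] → satisfied.
§11.4 — Restricted Establishment: [Protected Premises (§11.7)? yes] AND [not a Tier IV Premises (§11.8)? no] → not satisfied.

No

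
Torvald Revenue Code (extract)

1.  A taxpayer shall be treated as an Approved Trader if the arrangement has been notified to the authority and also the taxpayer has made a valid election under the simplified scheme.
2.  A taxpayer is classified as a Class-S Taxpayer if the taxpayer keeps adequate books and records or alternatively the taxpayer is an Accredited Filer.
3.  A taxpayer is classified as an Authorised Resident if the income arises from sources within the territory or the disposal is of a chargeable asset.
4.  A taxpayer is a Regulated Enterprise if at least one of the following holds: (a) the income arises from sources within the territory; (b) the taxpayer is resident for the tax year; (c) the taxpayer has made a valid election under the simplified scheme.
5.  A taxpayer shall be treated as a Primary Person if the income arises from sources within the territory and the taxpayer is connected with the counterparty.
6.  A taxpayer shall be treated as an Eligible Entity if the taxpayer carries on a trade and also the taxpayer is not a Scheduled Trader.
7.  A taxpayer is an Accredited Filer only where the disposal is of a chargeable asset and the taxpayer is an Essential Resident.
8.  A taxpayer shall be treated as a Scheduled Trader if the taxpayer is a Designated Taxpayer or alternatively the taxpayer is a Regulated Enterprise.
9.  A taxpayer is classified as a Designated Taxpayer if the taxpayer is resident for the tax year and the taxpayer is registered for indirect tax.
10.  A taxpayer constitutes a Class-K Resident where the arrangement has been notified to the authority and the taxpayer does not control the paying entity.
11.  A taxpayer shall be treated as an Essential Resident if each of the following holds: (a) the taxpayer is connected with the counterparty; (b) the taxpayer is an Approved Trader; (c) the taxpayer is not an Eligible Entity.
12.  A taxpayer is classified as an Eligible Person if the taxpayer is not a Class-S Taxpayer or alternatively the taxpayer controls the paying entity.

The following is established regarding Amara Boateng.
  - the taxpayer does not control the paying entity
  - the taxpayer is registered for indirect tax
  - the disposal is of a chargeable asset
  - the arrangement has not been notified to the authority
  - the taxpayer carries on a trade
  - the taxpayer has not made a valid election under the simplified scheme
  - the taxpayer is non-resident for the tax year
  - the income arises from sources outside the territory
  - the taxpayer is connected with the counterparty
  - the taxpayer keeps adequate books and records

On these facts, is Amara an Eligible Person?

No

paragraph 1 — Approved Trader: [the arrangement has been notified to the authority? no] AND [the taxpayer has made a valid election under the simplified scheme? no] → not satisfied.
paragraph 9 — Designated Taxpayer: [the taxpayer is resident for the tax year? no] AND [the taxpayer is registered for indirect tax? yes] → not satisfied.
paragraph 4 — Regulated Enterprise: [the income arises from sources within the territory? no] OR [the taxpayer is resident for the tax year? no] OR [the taxpayer has made a valid election under the simplified scheme? no] → not satisfied.
paragraph 8 — Scheduled Trader: [Designated Taxpayer (paragraph 9)? no] OR [Regulated Enterprise (paragraph 4)? no] → not satisfied.
paragraph 6 — Eligible Entity: [the taxpayer carries on a trade? yes] AND [not a Scheduled Trader (paragraph 8)? yes] → satisfied.
paragraph 11 — Essential Resident: [the taxpayer is connected with the counterparty? yes] AND [Approved Trader (paragraph 1)? no] AND [not an Eligible Entity (paragraph 6)? no] → not satisfied.
paragraph 7 — Accredited Filer: [the disposal is of a chargeable asset? yes] AND [Essential Resident (paragraph 11)? no] → not satisfied.
paragraph 2 — Class-S Taxpayer: [the taxpayer keeps adequate books and records? yes] OR [Accredited Filer (paragraph 7)? no] → satisfied.
paragraph 12 — Eligible Person: [not a Class-S Taxpayer (paragraph 2)? no] OR [the taxpayer controls the paying entity? no] → not satisfied.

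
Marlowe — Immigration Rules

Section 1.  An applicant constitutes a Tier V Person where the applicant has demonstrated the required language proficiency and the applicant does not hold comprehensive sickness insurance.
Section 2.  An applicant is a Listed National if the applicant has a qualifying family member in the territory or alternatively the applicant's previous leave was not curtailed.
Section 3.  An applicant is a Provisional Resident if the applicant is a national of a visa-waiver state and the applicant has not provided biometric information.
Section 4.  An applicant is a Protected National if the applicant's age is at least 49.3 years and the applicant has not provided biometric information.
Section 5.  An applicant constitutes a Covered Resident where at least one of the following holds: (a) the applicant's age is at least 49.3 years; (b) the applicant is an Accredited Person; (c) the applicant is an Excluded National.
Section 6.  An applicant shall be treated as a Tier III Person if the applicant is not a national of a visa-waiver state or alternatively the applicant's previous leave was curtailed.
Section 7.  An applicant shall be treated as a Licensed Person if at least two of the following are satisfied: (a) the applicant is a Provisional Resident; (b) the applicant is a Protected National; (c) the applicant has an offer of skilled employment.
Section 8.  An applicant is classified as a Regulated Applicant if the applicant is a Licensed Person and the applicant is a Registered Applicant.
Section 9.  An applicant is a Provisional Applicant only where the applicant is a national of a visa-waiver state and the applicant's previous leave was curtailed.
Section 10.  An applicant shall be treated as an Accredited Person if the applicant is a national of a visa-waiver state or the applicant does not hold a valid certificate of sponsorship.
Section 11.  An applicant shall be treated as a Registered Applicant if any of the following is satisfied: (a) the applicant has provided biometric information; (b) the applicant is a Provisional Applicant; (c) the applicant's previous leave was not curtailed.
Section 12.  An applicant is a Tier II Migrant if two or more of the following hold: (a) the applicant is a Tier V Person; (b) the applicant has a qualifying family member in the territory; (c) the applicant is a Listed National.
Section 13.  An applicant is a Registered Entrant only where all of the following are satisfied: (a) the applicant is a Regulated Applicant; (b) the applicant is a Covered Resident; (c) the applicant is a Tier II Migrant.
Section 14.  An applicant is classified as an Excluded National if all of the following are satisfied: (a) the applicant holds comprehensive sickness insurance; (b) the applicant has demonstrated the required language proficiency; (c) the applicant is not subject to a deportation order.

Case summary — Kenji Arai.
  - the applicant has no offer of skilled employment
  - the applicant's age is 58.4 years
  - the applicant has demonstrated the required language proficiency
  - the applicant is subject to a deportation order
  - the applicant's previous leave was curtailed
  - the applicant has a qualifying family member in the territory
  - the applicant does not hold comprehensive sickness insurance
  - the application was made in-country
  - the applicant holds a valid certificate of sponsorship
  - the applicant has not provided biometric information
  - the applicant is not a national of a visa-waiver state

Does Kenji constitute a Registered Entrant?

No

section 3 — Provisional Resident: [the applicant is a national of a visa-waiver state? no] AND [the applicant has not provided biometric information? yes] → not satisfied.
section 4 — Protected National: [applicant's age: 58.4 years ≥ 49.3 years? yes] AND [the applicant has not provided biometric information? yes] → satisfied.
section 7 — Licensed Person: Provisional Resident (section 3)? no; Protected National (section 4)? yes; the applicant has an offer of skilled employment? no — 1 of 3 hold (need ≥2) → not satisfied.
section 9 — Provisional Applicant: [the applicant is a national of a visa-waiver state? no] AND [the applicant's previous leave was curtailed? yes] → not satisfied.
section 11 — Registered Applicant: [the applicant has provided biometric information? no] OR [Provisional Applicant (section 9)? no] OR [the applicant's previous leave was not curtailed? no] → not satisfied.
section 8 — Regulated Applicant: [Licensed Person (section 7)? no] AND [Registered Applicant (section 11)? no] → not satisfied.
section 10 — Accredited Person: [the applicant is a national of a visa-waiver state? no] OR [the applicant does not hold a valid certificate of sponsorship? no] → not satisfied.
section 14 — Excluded National: [the applicant holds comprehensive sickness insurance? no] AND [the applicant has demonstrated the required language proficiency? yes] AND [the applicant is not subject to a deportation order? no] → not satisfied.
section 5 — Covered Resident: [applicant's age: 58.4 years ≥ 49.3 years? yes] OR [Accredited Person (section 10)? no] OR [Excluded National (section 14)? no] → satisfied.
section 1 — Tier V Person: [the applicant has demonstrated the required language proficiency? yes] AND [the applicant does not hold comprehensive sickness insurance? yes] → satisfied.
section 2 — Listed National: [the applicant has a qualifying family member in the territory? yes] OR [the applicant's previous leave was not curtailed? no] → satisfied.
section 12 — Tier II Migrant: Tier V Person (section 1)? yes; the applicant has a qualifying family member in the territory? yes; Listed National (section 2)? yes — 3 of 3 hold (need ≥2) → satisfied.
section 13 — Registered Entrant: [Regulated Applicant (section 8)? no] AND [Covered Resident (section 5)? yes] AND [Tier II Migrant (section 12)? yes] → not satisfied.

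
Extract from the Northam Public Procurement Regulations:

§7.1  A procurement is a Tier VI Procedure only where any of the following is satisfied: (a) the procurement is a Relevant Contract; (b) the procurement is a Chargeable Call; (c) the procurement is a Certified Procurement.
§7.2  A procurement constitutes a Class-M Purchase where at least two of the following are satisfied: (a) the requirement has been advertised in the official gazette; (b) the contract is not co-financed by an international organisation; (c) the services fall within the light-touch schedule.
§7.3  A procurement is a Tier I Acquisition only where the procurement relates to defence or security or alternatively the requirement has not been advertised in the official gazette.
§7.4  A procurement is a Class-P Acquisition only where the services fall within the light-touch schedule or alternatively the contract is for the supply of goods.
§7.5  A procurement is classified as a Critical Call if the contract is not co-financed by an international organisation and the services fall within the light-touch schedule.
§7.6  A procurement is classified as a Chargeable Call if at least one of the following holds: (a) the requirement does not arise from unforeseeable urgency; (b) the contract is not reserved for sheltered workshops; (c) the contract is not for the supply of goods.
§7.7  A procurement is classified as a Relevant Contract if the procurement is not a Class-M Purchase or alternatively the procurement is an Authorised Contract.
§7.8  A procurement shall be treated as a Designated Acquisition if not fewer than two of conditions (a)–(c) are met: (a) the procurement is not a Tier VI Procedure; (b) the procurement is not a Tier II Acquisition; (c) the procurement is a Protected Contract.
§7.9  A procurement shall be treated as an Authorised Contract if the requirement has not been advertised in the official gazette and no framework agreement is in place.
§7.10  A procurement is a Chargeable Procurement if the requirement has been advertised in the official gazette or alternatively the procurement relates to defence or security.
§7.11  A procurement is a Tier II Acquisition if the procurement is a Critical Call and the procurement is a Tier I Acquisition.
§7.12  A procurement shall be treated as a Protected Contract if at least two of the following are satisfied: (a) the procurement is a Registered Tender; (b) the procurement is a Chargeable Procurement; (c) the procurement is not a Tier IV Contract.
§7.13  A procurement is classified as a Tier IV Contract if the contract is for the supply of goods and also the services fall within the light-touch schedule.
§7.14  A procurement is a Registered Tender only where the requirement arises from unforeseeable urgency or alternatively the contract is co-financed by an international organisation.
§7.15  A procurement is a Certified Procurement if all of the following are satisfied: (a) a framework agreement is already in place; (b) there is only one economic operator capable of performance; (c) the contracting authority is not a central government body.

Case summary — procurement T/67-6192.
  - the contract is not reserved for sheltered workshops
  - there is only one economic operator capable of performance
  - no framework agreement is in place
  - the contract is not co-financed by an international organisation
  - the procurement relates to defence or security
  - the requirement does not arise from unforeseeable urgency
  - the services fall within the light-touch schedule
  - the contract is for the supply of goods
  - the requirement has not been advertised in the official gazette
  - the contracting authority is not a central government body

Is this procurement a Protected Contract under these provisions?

No

§7.14 — Registered Tender: [the requirement arises from unforeseeable urgency? no] OR [the contract is co-financed by an international organisation? no] → not satisfied.
§7.10 — Chargeable Procurement: [the requirement has been advertised in the official gazette? no] OR [the procurement relates to defence or security? yes] → satisfied.
§7.13 — Tier IV Contract: [the contract is for the supply of goods? yes] AND [the services fall within the light-touch schedule? yes] → satisfied.
§7.12 — Protected Contract: Registered Tender (§7.14)? no; Chargeable Procurement (§7.10)? yes; not a Tier IV Contract (§7.13)? no — 1 of 3 hold (need ≥2) → not satisfied.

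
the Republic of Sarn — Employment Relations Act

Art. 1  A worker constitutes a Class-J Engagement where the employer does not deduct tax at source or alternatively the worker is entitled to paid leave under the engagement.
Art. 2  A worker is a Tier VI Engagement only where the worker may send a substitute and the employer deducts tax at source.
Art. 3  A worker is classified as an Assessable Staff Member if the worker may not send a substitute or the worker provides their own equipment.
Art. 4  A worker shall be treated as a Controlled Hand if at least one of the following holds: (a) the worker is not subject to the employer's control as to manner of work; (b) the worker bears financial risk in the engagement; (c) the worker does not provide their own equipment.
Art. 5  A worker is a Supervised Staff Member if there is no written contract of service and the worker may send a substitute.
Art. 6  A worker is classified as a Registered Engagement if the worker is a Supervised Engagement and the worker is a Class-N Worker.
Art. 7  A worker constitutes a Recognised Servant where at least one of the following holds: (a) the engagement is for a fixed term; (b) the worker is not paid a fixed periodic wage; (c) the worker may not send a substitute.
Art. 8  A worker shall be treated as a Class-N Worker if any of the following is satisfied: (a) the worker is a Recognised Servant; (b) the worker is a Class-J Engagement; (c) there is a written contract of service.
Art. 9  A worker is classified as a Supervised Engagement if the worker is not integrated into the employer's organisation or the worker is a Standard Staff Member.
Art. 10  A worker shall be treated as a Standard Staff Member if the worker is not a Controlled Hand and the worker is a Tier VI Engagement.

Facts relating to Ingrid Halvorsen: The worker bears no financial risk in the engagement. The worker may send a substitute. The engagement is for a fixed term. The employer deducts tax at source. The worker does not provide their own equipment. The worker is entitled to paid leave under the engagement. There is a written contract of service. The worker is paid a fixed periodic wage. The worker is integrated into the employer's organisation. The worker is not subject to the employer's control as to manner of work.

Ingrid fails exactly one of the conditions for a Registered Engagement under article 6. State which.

Under article 4: the worker is not subject to the employer's control as to manner of work? yes; or the worker bears financial risk in the engagement? no; or the worker does not provide their own equipment? yes. So the worker is a Controlled Hand.
Under article 2: the worker may send a substitute? yes; and the employer deducts tax at source? yes. So the worker is a Tier VI Engagement.
Under article 10: not a Controlled Hand (article 4)? no; and Tier VI Engagement (article 2)? yes. So the worker is not a Standard Staff Member.
Under article 9: the worker is not integrated into the employer's organisation? no; or Standard Staff Member (article 10)? no. So the worker is not a Supervised Engagement.
Under article 7: the engagement is for a fixed term? yes; or the worker is not paid a fixed periodic wage? no; or the worker may not send a substitute? no. So the worker is a Recognised Servant.
Under article 1: the employer does not deduct tax at source? no; or the worker is entitled to paid leave under the engagement? yes. So the worker is a Class-J Engagement.
Under article 8: Recognised Servant (article 7)? yes; or Class-J Engagement (article 1)? yes; or there is a written contract of service? yes. So the worker is a Class-N Worker.
Under article 6: Supervised Engagement (article 9)? no; and Class-N Worker (article 8)? yes. So the worker is not a Registered Engagement.

Supervised Engagement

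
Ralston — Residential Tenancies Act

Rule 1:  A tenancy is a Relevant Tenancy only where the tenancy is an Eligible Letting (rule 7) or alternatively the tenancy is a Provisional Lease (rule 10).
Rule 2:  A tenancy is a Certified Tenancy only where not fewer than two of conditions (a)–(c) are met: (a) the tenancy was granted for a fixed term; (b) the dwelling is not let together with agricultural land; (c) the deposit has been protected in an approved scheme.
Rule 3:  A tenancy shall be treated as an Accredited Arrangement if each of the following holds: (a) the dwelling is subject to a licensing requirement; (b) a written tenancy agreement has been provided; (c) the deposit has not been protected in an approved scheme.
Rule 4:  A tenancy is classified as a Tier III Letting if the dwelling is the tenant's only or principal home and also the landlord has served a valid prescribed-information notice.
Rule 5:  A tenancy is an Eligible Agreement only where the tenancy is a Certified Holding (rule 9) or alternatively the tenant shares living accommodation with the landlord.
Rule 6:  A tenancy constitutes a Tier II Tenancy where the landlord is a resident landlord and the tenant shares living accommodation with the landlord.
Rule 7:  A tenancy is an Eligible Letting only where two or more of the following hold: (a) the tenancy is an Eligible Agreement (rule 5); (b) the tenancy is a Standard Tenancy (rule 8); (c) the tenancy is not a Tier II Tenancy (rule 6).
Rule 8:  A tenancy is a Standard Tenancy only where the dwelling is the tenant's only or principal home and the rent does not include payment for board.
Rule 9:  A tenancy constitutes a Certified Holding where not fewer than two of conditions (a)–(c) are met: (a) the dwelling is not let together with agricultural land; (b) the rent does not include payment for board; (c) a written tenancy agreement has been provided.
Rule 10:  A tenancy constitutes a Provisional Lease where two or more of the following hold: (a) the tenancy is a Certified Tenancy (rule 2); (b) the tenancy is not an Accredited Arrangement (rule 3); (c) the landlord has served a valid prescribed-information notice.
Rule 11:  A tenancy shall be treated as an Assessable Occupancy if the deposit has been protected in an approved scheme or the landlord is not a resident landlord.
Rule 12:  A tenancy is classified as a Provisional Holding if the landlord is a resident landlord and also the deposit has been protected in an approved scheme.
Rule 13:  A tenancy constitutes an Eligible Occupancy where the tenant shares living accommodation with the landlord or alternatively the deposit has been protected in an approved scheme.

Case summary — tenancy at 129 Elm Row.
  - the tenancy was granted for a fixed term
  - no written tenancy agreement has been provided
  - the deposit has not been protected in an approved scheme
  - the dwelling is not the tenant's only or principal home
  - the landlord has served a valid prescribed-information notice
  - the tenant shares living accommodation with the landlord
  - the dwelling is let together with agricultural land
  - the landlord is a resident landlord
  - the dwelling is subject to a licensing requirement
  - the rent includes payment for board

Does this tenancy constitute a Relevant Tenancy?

Yes

rule 9 — Certified Holding: the dwelling is not let together with agricultural land? no; the rent does not include payment for board? no; a written tenancy agreement has been provided? no — 0 of 3 hold (need ≥2) → not satisfied.
rule 5 — Eligible Agreement: [Certified Holding (rule 9)? no] OR [the tenant shares living accommodation with the landlord? yes] → satisfied.
rule 8 — Standard Tenancy: [the dwelling is the tenant's only or principal home? no] AND [the rent does not include payment for board? no] → not satisfied.
rule 6 — Tier II Tenancy: [the landlord is a resident landlord? yes] AND [the tenant shares living accommodation with the landlord? yes] → satisfied.
rule 7 — Eligible Letting: Eligible Agreement (rule 5)? yes; Standard Tenancy (rule 8)? no; not a Tier II Tenancy (rule 6)? no — 1 of 3 hold (need ≥2) → not satisfied.
rule 2 — Certified Tenancy: the tenancy was granted for a fixed term? yes; the dwelling is not let together with agricultural land? no; the deposit has been protected in an approved scheme? no — 1 of 3 hold (need ≥2) → not satisfied.
rule 3 — Accredited Arrangement: [the dwelling is subject to a licensing requirement? yes] AND [a written tenancy agreement has been provided? no] AND [the deposit has not been protected in an approved scheme? yes] → not satisfied.
rule 10 — Provisional Lease: Certified Tenancy (rule 2)? no; not an Accredited Arrangement (rule 3)? yes; the landlord has served a valid prescribed-information notice? yes — 2 of 3 hold (need ≥2) → satisfied.
rule 1 — Relevant Tenancy: [Eligible Letting (rule 7)? no] OR [Provisional Lease (rule 10)? yes] → satisfied.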